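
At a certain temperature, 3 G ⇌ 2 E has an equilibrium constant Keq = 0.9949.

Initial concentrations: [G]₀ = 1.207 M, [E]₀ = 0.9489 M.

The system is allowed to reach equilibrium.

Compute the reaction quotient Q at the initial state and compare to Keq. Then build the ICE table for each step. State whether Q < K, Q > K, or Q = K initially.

Q₀ = 0.5121 vs Keq = 0.9949 ⇒ Q<K, forward
Step 1:
                   G          E
  Initial      1.207     0.9489
  Change     -0.1659     0.1106
  Equil        1.041       1.06
  solve Keq expr → x = 0.05531; check Q = 0.9949

Q₀ = 0.5121; Q < K (proceeds forward)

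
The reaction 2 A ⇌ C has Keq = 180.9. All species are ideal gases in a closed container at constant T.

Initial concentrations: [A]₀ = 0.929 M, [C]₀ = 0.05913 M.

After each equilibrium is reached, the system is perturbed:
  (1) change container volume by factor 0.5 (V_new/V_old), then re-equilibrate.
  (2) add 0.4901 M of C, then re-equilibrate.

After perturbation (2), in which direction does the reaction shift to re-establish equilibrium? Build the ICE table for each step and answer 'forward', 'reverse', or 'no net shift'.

Q₀ = 0.06851 vs Keq = 180.9 ⇒ Q<K, forward
Step 1:
                  A         C
  Initial     0.929   0.05913
  Change    -0.8766    0.4383
  Equil     0.05244    0.4974
  solve Keq expr → x = 0.4383; check Q = 180.9
Then change container volume by factor 0.5 (V_new/V_old).
Step 2:
                  A         C
  Initial    0.1049    0.9948
  Change   -0.03016   0.01508
  Equil     0.07472      1.01
  solve Keq expr → x = 0.01508; check Q = 180.9
Then add 0.4901 M of C.
Step 3:
                  A         C
  Initial   0.07472       1.5
  Change     0.0161 -0.008049
  Equil     0.09082     1.492
  solve Keq expr → x = -0.008049; check Q = 180.9

Direction: reverse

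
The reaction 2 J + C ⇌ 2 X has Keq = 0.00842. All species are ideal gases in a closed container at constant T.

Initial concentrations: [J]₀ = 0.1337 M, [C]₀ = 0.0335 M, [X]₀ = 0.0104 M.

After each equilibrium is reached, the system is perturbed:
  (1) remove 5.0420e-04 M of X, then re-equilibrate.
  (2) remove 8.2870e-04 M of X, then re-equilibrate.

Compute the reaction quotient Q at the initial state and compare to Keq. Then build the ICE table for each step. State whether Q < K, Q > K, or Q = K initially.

Q₀ = 0.1806; Q > K (proceeds reverse)

Q₀ = 0.1806 vs Keq = 0.00842 ⇒ Q>K, reverse
Step 1:
                    J           C           X
  Initial      0.1337      0.0335      0.0104
  Change     0.007886    0.003943   -0.007886
  Equil        0.1416     0.03744    0.002514
  solve Keq expr → x = -0.003943; check Q = 0.00842
Then remove 5.0420e-04 M of X.
Step 2:
                    J           C           X
  Initial      0.1416     0.03744     0.00201
  Change  -4.8738e-04 -2.4369e-04  4.8738e-04
  Equil        0.1411      0.0372    0.002497
  solve Keq expr → x = 2.4369e-04; check Q = 0.00842
Then remove 8.2870e-04 M of X.
Step 3:
                    J           C           X
  Initial      0.1411      0.0372    0.001668
  Change  -8.0112e-04 -4.0056e-04  8.0112e-04
  Equil        0.1403      0.0368     0.00247
  solve Keq expr → x = 4.0056e-04; check Q = 0.00842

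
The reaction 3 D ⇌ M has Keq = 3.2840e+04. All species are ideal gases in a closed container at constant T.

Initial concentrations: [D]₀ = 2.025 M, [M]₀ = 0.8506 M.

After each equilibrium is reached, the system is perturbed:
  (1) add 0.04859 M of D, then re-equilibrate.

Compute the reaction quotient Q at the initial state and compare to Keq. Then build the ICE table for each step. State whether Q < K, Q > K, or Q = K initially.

Q₀ = 0.1024 vs Keq = 3.2840e+04 ⇒ Q<K, forward
Step 1:
                   D          M
  Initial      2.025     0.8506
  Change      -1.989      0.663
  Equil      0.03585      1.514
  solve Keq expr → x = 0.663; check Q = 3.2840e+04
Then add 0.04859 M of D.
Step 2:
                   D          M
  Initial    0.08444      1.514
  Change    -0.04846    0.01615
  Equil      0.03598       1.53
  solve Keq expr → x = 0.01615; check Q = 3.2840e+04

Q₀ = 0.1024; Q < K (proceeds forward)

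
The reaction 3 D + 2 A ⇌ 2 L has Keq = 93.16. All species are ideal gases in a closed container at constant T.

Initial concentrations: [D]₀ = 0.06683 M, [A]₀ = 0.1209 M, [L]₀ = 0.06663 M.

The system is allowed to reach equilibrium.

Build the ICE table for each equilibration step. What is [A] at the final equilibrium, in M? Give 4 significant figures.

Q₀ = 1018 vs Keq = 93.16 ⇒ Q>K, reverse
Step 1:
                   D          A          L
  Initial    0.06683     0.1209    0.06663
  Change     0.03374    0.02249   -0.02249
  Equil       0.1006     0.1434    0.04414
  solve Keq expr → x = -0.01125; check Q = 93.16

[A]_eq = 0.1434 M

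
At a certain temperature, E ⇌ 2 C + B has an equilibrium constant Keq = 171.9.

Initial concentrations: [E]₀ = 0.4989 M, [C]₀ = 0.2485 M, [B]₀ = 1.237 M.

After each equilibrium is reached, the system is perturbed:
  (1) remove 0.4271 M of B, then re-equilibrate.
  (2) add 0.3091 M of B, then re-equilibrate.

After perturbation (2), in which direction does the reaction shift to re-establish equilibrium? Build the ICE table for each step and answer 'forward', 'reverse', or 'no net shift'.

Q₀ = 0.1531 vs Keq = 171.9 ⇒ Q<K, forward
Step 1:
                   E          C          B
  Initial     0.4989     0.2485      1.237
  Change     -0.4841     0.9682     0.4841
  Equil      0.01482      1.217      1.721
  solve Keq expr → x = 0.4841; check Q = 171.9
Then remove 0.4271 M of B.
Step 2:
                   E          C          B
  Initial    0.01482      1.217      1.294
  Change   -0.003518   0.007036   0.003518
  Equil       0.0113      1.224      1.297
  solve Keq expr → x = 0.003518; check Q = 171.9
Then add 0.3091 M of B.
Step 3:
                   E          C          B
  Initial     0.0113      1.224      1.607
  Change    0.002554  -0.005108  -0.002554
  Equil      0.01386      1.219      1.604
  solve Keq expr → x = -0.002554; check Q = 171.9

Direction: reverse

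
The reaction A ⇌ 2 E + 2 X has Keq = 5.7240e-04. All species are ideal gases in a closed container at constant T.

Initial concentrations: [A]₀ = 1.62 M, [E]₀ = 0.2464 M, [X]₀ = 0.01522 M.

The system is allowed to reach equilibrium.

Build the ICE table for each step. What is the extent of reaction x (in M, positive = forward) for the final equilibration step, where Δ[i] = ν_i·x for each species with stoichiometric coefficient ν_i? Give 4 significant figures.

Q₀ = 8.6815e-06 vs Keq = 5.7240e-04 ⇒ Q<K, forward
Step 1:
                    A           E           X
  I              1.62      0.2464     0.01522
  C          -0.03881     0.07763     0.07763
  E             1.581       0.324     0.09285
  solve Keq expr → x = 0.03881; check Q = 5.7240e-04

x = 0.03881 M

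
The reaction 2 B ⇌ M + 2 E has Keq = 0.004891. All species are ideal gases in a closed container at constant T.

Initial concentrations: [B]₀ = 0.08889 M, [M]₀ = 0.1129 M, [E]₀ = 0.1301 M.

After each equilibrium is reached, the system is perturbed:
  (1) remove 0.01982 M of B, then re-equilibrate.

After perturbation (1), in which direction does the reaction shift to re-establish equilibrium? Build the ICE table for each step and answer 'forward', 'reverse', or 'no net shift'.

Q₀ = 0.2418 vs Keq = 0.004891 ⇒ Q>K, reverse
Step 1:
                    B           M           E
  Initial     0.08889      0.1129      0.1301
  Change      0.08449    -0.04224    -0.08449
  Equil        0.1734     0.07066     0.04561
  solve Keq expr → x = -0.04224; check Q = 0.004891
Then remove 0.01982 M of B.
Step 2:
                    B           M           E
  Initial      0.1536     0.07066     0.04561
  Change     0.003692   -0.001846   -0.003692
  Equil        0.1572     0.06881     0.04192
  solve Keq expr → x = -0.001846; check Q = 0.004891

Direction: reverse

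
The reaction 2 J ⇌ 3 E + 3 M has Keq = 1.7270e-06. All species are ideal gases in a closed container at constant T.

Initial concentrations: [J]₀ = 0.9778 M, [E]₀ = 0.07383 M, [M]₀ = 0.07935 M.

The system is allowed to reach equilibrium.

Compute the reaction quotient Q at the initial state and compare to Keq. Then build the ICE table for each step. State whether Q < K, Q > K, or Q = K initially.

Q₀ = 2.1030e-07 vs Keq = 1.7270e-06 ⇒ Q<K, forward
Step 1:
                    J           E           M
  init         0.9778     0.07383     0.07935
  Δ          -0.02092     0.03138     0.03138
  eq           0.9569      0.1052      0.1107
  solve Keq expr → x = 0.01046; check Q = 1.7270e-06

Q₀ = 2.1030e-07; Q < K (proceeds forward)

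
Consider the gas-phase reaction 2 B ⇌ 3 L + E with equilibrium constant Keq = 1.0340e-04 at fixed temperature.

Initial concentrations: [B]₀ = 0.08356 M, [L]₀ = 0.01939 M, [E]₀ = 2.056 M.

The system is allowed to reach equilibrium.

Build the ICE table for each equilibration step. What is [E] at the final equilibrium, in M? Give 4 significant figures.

Q₀ = 0.002147 vs Keq = 1.0340e-04 ⇒ Q>K, reverse
Step 1:
                   B          L          E
  init       0.08356    0.01939      2.056
  Δ         0.007927   -0.01189  -0.003964
  eq         0.09149   0.007499      2.052
  solve Keq expr → x = -0.003964; check Q = 1.0340e-04

[E]_eq = 2.052 M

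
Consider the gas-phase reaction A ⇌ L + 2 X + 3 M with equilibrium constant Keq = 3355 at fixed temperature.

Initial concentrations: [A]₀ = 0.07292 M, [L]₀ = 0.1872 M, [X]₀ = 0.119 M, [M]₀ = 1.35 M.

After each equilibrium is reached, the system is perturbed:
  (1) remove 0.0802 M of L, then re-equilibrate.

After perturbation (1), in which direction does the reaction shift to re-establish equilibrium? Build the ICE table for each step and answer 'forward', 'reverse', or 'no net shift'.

Direction: forward

Q₀ = 0.08944 vs Keq = 3355 ⇒ Q<K, forward
Step 1:
                    A           L           X           M
  I           0.07292      0.1872       0.119        1.35
  C           -0.0729      0.0729      0.1458      0.2187
  E        2.0984e-05      0.2601      0.2648       1.569
  solve Keq expr → x = 0.0729; check Q = 3355
Then remove 0.0802 M of L.
Step 2:
                    A           L           X           M
  I        2.0984e-05      0.1799      0.2648       1.569
  C       -6.4679e-06  6.4679e-06  1.2936e-05  1.9404e-05
  E        1.4516e-05      0.1799      0.2648       1.569
  solve Keq expr → x = 6.4679e-06; check Q = 3355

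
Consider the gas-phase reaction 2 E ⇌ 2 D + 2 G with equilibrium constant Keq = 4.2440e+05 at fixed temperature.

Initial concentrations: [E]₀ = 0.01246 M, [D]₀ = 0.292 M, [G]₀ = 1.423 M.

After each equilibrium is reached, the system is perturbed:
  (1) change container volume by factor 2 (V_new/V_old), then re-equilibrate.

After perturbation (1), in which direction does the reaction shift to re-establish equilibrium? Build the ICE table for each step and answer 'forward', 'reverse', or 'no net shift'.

Direction: forward

Q₀ = 1112 vs Keq = 4.2440e+05 ⇒ Q<K, forward
Step 1:
                    E           D           G
  I           0.01246       0.292       1.423
  C          -0.01179     0.01179     0.01179
  E        6.6908e-04      0.3038       1.435
  solve Keq expr → x = 0.005895; check Q = 4.2440e+05
Then change container volume by factor 2 (V_new/V_old).
Step 2:
                    E           D           G
  I        3.3454e-04      0.1519      0.7174
  C       -1.6705e-04  1.6705e-04  1.6705e-04
  E        1.6749e-04      0.1521      0.7176
  solve Keq expr → x = 8.3523e-05; check Q = 4.2440e+05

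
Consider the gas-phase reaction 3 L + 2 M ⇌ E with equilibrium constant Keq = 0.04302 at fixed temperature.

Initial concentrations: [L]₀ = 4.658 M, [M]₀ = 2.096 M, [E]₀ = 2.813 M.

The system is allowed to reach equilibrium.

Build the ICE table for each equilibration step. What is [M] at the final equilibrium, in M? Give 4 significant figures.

[M]_eq = 1.32 M

Q₀ = 0.006336 vs Keq = 0.04302 ⇒ Q<K, forward
Step 1:
                    L           M           E
  init          4.658       2.096       2.813
  Δ            -1.163     -0.7756      0.3878
  eq            3.495        1.32       3.201
  solve Keq expr → x = 0.3878; check Q = 0.04302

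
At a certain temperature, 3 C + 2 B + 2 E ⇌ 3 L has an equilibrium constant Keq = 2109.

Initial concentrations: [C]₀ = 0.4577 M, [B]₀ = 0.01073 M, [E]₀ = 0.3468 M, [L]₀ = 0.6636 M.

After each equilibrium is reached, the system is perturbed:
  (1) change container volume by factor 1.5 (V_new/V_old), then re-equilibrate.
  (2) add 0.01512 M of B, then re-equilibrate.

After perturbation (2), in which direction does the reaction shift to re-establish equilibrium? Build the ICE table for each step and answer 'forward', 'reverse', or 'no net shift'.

Direction: forward

Q₀ = 2.2010e+05 vs Keq = 2109 ⇒ Q>K, reverse
Step 1:
                  C         B         E         L
  Initial    0.4577   0.01073    0.3468    0.6636
  Change    0.07771    0.0518    0.0518  -0.07771
  Equil      0.5354   0.06253    0.3986    0.5859
  solve Keq expr → x = -0.0259; check Q = 2109
Then change container volume by factor 1.5 (V_new/V_old).
Step 2:
                  C         B         E         L
  Initial    0.3569   0.04169    0.2657    0.3906
  Change    0.03506   0.02337   0.02337  -0.03506
  Equil       0.392   0.06506    0.2891    0.3555
  solve Keq expr → x = -0.01169; check Q = 2109
Then add 0.01512 M of B.
Step 3:
                  C         B         E         L
  Initial     0.392   0.08018    0.2891    0.3555
  Change   -0.01095 -0.007298 -0.007298   0.01095
  Equil       0.381   0.07288    0.2818    0.3665
  solve Keq expr → x = 0.003649; check Q = 2109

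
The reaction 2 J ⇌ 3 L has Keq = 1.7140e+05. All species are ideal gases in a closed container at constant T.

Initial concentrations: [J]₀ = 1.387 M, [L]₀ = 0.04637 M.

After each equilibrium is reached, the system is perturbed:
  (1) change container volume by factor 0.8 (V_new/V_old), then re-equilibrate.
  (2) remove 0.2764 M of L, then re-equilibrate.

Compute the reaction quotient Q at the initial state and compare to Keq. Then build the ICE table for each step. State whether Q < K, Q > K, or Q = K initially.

Q₀ = 5.1827e-05; Q < K (proceeds forward)

Q₀ = 5.1827e-05 vs Keq = 1.7140e+05 ⇒ Q<K, forward
Step 1:
                   J          L
  Initial      1.387    0.04637
  Change       -1.38      2.069
  Equil     0.007433      2.116
  solve Keq expr → x = 0.6898; check Q = 1.7140e+05
Then change container volume by factor 0.8 (V_new/V_old).
Step 2:
                   J          L
  Initial   0.009292      2.645
  Change    0.001087  -0.001631
  Equil      0.01038      2.643
  solve Keq expr → x = -5.4356e-04; check Q = 1.7140e+05
Then remove 0.2764 M of L.
Step 3:
                   J          L
  Initial    0.01038      2.367
  Change   -0.001572   0.002357
  Equil     0.008807      2.369
  solve Keq expr → x = 7.8580e-04; check Q = 1.7140e+05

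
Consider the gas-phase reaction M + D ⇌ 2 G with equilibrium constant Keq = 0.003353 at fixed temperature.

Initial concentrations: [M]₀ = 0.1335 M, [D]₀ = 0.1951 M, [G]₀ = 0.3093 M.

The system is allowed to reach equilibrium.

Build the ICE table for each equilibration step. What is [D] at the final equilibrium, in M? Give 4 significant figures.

[D]_eq = 0.3408 M

Q₀ = 3.673 vs Keq = 0.003353 ⇒ Q>K, reverse
Step 1:
                    M           D           G
  Initial      0.1335      0.1951      0.3093
  Change       0.1457      0.1457     -0.2914
  Equil        0.2792      0.3408     0.01786
  solve Keq expr → x = -0.1457; check Q = 0.003353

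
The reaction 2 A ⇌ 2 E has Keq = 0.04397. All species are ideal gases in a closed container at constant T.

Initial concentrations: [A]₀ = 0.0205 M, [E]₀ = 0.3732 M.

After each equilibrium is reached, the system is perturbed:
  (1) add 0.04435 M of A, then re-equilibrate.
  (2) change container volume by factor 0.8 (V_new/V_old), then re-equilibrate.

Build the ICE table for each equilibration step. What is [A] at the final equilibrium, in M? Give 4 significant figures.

[A]_eq = 0.4526 M

Q₀ = 331.4 vs Keq = 0.04397 ⇒ Q>K, reverse
Step 1:
                    A           E
  Initial      0.0205      0.3732
  Change        0.305      -0.305
  Equil        0.3255     0.06824
  solve Keq expr → x = -0.1525; check Q = 0.04397
Then add 0.04435 M of A.
Step 2:
                    A           E
  Initial      0.3698     0.06824
  Change    -0.007688    0.007688
  Equil        0.3621     0.07593
  solve Keq expr → x = 0.003844; check Q = 0.04397
Then change container volume by factor 0.8 (V_new/V_old).
Step 3:
                    A           E
  Initial      0.4526     0.09492
  Change            0           0
  Equil        0.4526     0.09492
  solve Keq expr → x = 0; check Q = 0.04397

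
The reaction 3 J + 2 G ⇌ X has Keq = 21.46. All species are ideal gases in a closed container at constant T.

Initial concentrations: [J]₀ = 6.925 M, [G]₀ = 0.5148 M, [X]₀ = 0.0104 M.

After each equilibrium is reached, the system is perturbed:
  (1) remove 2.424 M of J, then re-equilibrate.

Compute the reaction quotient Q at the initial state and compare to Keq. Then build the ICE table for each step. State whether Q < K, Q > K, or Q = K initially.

Q₀ = 1.1817e-04 vs Keq = 21.46 ⇒ Q<K, forward
Step 1:
                    J           G           X
  init          6.925      0.5148      0.0104
  Δ           -0.7613     -0.5075      0.2538
  eq            6.164    0.007251      0.2642
  solve Keq expr → x = 0.2538; check Q = 21.46
Then remove 2.424 M of J.
Step 2:
                    J           G           X
  init           3.74    0.007251      0.2642
  Δ           0.01186    0.007904   -0.003952
  eq            3.752     0.01515      0.2602
  solve Keq expr → x = -0.003952; check Q = 21.46

Q₀ = 1.1817e-04; Q < K (proceeds forward)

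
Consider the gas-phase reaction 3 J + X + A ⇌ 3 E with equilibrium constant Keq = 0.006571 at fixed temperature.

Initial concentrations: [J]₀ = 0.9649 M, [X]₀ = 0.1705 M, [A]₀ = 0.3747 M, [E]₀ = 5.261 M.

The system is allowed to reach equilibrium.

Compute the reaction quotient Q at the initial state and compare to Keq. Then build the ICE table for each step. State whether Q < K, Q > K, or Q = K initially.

Q₀ = 2537; Q > K (proceeds reverse)

Q₀ = 2537 vs Keq = 0.006571 ⇒ Q>K, reverse
Step 1:
                  J         X         A         E
  Initial    0.9649    0.1705    0.3747     5.261
  Change      3.991      1.33      1.33    -3.991
  Equil       4.956     1.501     1.705      1.27
  solve Keq expr → x = -1.33; check Q = 0.006571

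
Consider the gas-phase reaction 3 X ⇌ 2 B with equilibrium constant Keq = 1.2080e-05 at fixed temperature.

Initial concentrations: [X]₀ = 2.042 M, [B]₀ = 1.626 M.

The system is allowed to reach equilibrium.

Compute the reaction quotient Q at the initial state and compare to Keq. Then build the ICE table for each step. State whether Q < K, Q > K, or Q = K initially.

Q₀ = 0.3105 vs Keq = 1.2080e-05 ⇒ Q>K, reverse
Step 1:
                  X         B
  init        2.042     1.626
  Δ            2.39    -1.594
  eq          4.432   0.03243
  solve Keq expr → x = -0.7968; check Q = 1.2080e-05

Q₀ = 0.3105; Q > K (proceeds reverse)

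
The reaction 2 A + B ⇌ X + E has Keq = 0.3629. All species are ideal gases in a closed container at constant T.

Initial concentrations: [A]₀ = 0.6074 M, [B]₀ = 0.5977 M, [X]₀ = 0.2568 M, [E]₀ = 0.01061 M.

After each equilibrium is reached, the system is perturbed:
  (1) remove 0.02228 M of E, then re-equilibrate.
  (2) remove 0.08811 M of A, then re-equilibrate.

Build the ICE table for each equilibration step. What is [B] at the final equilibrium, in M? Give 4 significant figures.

Q₀ = 0.01236 vs Keq = 0.3629 ⇒ Q<K, forward
Step 1:
                   A          B          X          E
  I           0.6074     0.5977     0.2568    0.01061
  C           -0.177   -0.08851    0.08851    0.08851
  E           0.4304     0.5092     0.3453    0.09912
  solve Keq expr → x = 0.08851; check Q = 0.3629
Then remove 0.02228 M of E.
Step 2:
                   A          B          X          E
  I           0.4304     0.5092     0.3453    0.07684
  C         -0.01913  -0.009567   0.009567   0.009567
  E           0.4112     0.4996     0.3549    0.08641
  solve Keq expr → x = 0.009567; check Q = 0.3629
Then remove 0.08811 M of A.
Step 3:
                   A          B          X          E
  I           0.3231     0.4996     0.3549    0.08641
  C          0.03272    0.01636   -0.01636   -0.01636
  E           0.3559      0.516     0.3385    0.07005
  solve Keq expr → x = -0.01636; check Q = 0.3629

[B]_eq = 0.516 M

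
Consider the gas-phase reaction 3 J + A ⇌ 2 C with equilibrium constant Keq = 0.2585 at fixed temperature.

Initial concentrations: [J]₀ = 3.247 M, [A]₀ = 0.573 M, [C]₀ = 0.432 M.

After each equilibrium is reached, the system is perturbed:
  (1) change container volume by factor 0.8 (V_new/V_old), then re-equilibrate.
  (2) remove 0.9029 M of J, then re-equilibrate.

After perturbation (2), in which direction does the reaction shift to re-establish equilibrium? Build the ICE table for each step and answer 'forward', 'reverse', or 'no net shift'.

Q₀ = 0.009514 vs Keq = 0.2585 ⇒ Q<K, forward
Step 1:
                    J           A           C
  init          3.247       0.573       0.432
  Δ           -0.8589     -0.2863      0.5726
  eq            2.388      0.2867       1.005
  solve Keq expr → x = 0.2863; check Q = 0.2585
Then change container volume by factor 0.8 (V_new/V_old).
Step 2:
                    J           A           C
  init          2.985      0.3584       1.256
  Δ           -0.1462    -0.04873     0.09746
  eq            2.839      0.3096       1.353
  solve Keq expr → x = 0.04873; check Q = 0.2585
Then remove 0.9029 M of J.
Step 3:
                    J           A           C
  init          1.936      0.3096       1.353
  Δ            0.3353      0.1118     -0.2235
  eq            2.271      0.4214        1.13
  solve Keq expr → x = -0.1118; check Q = 0.2585

Direction: reverse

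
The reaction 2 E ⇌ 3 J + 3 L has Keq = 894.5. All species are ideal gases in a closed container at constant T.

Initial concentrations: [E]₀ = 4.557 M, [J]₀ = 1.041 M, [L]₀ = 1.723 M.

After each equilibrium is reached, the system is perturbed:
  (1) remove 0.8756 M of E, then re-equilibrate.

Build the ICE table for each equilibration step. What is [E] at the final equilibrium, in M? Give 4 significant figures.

Q₀ = 0.2779 vs Keq = 894.5 ⇒ Q<K, forward
Step 1:
                    E           J           L
  I             4.557       1.041       1.723
  C             -1.94       2.909       2.909
  E             2.617        3.95       4.632
  solve Keq expr → x = 0.9698; check Q = 894.5
Then remove 0.8756 M of E.
Step 2:
                    E           J           L
  I             1.742        3.95       4.632
  C            0.2481     -0.3722     -0.3722
  E              1.99       3.578        4.26
  solve Keq expr → x = -0.1241; check Q = 894.5

[E]_eq = 1.99 M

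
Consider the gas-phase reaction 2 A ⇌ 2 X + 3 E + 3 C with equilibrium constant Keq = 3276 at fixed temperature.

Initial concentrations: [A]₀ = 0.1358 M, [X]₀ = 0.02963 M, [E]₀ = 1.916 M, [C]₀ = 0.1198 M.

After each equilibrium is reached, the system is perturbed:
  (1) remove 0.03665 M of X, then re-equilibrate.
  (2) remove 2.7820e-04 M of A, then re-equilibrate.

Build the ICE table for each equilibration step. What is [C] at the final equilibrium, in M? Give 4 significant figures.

Q₀ = 5.7573e-04 vs Keq = 3276 ⇒ Q<K, forward
Step 1:
                   A          X          E          C
  init        0.1358    0.02963      1.916     0.1198
  Δ          -0.1342     0.1342     0.2013     0.2013
  eq        0.001604     0.1638      2.117     0.3211
  solve Keq expr → x = 0.0671; check Q = 3276
Then remove 0.03665 M of X.
Step 2:
                   A          X          E          C
  init      0.001604     0.1272      2.117     0.3211
  Δ       -3.5194e-04 3.5194e-04 5.2791e-04 5.2791e-04
  eq        0.001253     0.1275      2.118     0.3216
  solve Keq expr → x = 1.7597e-04; check Q = 3276
Then remove 2.7820e-04 M of A.
Step 3:
                   A          X          E          C
  init    9.7431e-04     0.1275      2.118     0.3216
  Δ       2.7278e-04 -2.7278e-04 -4.0916e-04 -4.0916e-04
  eq        0.001247     0.1273      2.117     0.3212
  solve Keq expr → x = -1.3639e-04; check Q = 3276

[C]_eq = 0.3212 M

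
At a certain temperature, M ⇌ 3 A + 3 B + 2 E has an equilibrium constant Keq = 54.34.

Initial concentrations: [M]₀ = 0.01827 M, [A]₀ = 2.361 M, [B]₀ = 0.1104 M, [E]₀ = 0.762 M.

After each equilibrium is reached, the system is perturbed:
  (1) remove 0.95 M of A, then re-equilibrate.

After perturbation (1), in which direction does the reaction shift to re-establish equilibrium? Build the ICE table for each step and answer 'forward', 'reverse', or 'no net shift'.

Q₀ = 0.5628 vs Keq = 54.34 ⇒ Q<K, forward
Step 1:
                  M         A         B         E
  init      0.01827     2.361    0.1104     0.762
  Δ        -0.01756   0.05267   0.05267   0.03511
  eq      7.1299e-04     2.414    0.1631    0.7971
  solve Keq expr → x = 0.01756; check Q = 54.34
Then remove 0.95 M of A.
Step 2:
                  M         A         B         E
  init    7.1299e-04     1.464    0.1631    0.7971
  Δ       -5.4814e-04  0.001644  0.001644  0.001096
  eq      1.6486e-04     1.465    0.1647    0.7982
  solve Keq expr → x = 5.4814e-04; check Q = 54.34

Direction: forward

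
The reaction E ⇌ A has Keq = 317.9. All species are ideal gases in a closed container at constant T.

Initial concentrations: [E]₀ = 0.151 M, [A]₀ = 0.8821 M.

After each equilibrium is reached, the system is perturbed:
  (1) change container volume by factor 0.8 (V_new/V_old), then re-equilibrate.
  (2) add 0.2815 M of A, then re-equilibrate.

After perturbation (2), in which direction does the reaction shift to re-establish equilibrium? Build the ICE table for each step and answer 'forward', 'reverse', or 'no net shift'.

Direction: reverse

Q₀ = 5.842 vs Keq = 317.9 ⇒ Q<K, forward
Step 1:
                  E         A
  init        0.151    0.8821
  Δ         -0.1478    0.1478
  eq        0.00324      1.03
  solve Keq expr → x = 0.1478; check Q = 317.9
Then change container volume by factor 0.8 (V_new/V_old).
Step 2:
                  E         A
  init     0.004049     1.287
  Δ               0         0
  eq       0.004049     1.287
  solve Keq expr → x = 0; check Q = 317.9
Then add 0.2815 M of A.
Step 3:
                  E         A
  init     0.004049     1.569
  Δ       8.8272e-04 -8.8272e-04
  eq       0.004932     1.568
  solve Keq expr → x = -8.8272e-04; check Q = 317.9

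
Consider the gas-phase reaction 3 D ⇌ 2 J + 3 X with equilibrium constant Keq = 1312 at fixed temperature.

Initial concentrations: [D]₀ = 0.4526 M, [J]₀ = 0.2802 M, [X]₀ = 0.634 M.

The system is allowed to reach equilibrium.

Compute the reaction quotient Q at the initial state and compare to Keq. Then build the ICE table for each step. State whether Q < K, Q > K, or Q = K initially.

Q₀ = 0.2158; Q < K (proceeds forward)

Q₀ = 0.2158 vs Keq = 1312 ⇒ Q<K, forward
Step 1:
                  D         J         X
  Initial    0.4526    0.2802     0.634
  Change    -0.3905    0.2603    0.3905
  Equil      0.0621    0.5405     1.025
  solve Keq expr → x = 0.1302; check Q = 1312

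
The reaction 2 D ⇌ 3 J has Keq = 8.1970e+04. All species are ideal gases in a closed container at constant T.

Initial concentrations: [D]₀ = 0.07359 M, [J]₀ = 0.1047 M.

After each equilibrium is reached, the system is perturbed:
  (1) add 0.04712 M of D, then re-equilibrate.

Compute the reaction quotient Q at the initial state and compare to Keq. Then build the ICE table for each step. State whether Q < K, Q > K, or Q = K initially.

Q₀ = 0.2119; Q < K (proceeds forward)

Q₀ = 0.2119 vs Keq = 8.1970e+04 ⇒ Q<K, forward
Step 1:
                  D         J
  I         0.07359    0.1047
  C        -0.07324    0.1099
  E       3.4714e-04    0.2146
  solve Keq expr → x = 0.03662; check Q = 8.1970e+04
Then add 0.04712 M of D.
Step 2:
                  D         J
  I         0.04747    0.2146
  C        -0.04694    0.0704
  E       5.3133e-04     0.285
  solve Keq expr → x = 0.02347; check Q = 8.1970e+04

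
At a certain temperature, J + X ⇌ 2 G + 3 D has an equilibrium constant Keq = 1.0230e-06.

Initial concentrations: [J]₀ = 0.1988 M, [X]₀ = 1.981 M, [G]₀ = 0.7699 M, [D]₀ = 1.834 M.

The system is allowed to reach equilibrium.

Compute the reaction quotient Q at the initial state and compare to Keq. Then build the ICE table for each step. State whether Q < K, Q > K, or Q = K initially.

Q₀ = 9.285; Q > K (proceeds reverse)

Q₀ = 9.285 vs Keq = 1.0230e-06 ⇒ Q>K, reverse
Step 1:
                  J         X         G         D
  init       0.1988     1.981    0.7699     1.834
  Δ          0.3839    0.3839   -0.7678    -1.152
  eq         0.5827     2.365  0.002107    0.6823
  solve Keq expr → x = -0.3839; check Q = 1.0230e-06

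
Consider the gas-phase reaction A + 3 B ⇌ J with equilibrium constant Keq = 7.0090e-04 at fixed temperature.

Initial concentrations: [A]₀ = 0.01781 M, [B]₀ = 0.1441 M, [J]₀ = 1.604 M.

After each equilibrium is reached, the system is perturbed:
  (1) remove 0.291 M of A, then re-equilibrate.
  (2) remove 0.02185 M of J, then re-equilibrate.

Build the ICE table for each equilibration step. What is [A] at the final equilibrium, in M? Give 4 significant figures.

[A]_eq = 1.224 M

Q₀ = 3.0099e+04 vs Keq = 7.0090e-04 ⇒ Q>K, reverse
Step 1:
                   A          B          J
  init       0.01781     0.1441      1.604
  Δ            1.498      4.494     -1.498
  eq           1.516      4.638      0.106
  solve Keq expr → x = -1.498; check Q = 7.0090e-04
Then remove 0.291 M of A.
Step 2:
                   A          B          J
  init         1.225      4.638      0.106
  Δ          0.01641    0.04923   -0.01641
  eq           1.241      4.687    0.08959
  solve Keq expr → x = -0.01641; check Q = 7.0090e-04
Then remove 0.02185 M of J.
Step 3:
                   A          B          J
  init         1.241      4.687    0.06774
  Δ         -0.01762   -0.05287    0.01762
  eq           1.224      4.634    0.08537
  solve Keq expr → x = 0.01762; check Q = 7.0090e-04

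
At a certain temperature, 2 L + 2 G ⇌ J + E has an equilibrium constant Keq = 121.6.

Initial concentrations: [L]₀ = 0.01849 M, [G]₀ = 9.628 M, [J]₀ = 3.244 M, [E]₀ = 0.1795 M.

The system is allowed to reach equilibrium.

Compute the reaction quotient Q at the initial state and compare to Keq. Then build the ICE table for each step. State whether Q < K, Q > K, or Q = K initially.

Q₀ = 18.37; Q < K (proceeds forward)

Q₀ = 18.37 vs Keq = 121.6 ⇒ Q<K, forward
Step 1:
                    L           G           J           E
  Initial     0.01849       9.628       3.244      0.1795
  Change     -0.01118    -0.01118    0.005588    0.005588
  Equil      0.007313       9.617        3.25      0.1851
  solve Keq expr → x = 0.005588; check Q = 121.6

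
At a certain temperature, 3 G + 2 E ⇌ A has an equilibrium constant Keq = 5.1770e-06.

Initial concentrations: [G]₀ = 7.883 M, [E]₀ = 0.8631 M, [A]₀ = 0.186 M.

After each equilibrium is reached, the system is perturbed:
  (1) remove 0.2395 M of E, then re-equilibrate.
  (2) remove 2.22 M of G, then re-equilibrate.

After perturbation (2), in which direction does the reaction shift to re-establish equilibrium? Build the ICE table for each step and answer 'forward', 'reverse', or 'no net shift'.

Q₀ = 5.0970e-04 vs Keq = 5.1770e-06 ⇒ Q>K, reverse
Step 1:
                  G         E         A
  init        7.883    0.8631     0.186
  Δ           0.544    0.3627   -0.1813
  eq          8.427     1.226  0.004655
  solve Keq expr → x = -0.1813; check Q = 5.1770e-06
Then remove 0.2395 M of E.
Step 2:
                  G         E         A
  init        8.427    0.9863  0.004655
  Δ        0.004849  0.003233 -0.001616
  eq          8.432    0.9895  0.003039
  solve Keq expr → x = -0.001616; check Q = 5.1770e-06
Then remove 2.22 M of G.
Step 3:
                  G         E         A
  init        6.212    0.9895  0.003039
  Δ        0.005435  0.003623 -0.001812
  eq          6.217    0.9931  0.001227
  solve Keq expr → x = -0.001812; check Q = 5.1770e-06

Direction: reverse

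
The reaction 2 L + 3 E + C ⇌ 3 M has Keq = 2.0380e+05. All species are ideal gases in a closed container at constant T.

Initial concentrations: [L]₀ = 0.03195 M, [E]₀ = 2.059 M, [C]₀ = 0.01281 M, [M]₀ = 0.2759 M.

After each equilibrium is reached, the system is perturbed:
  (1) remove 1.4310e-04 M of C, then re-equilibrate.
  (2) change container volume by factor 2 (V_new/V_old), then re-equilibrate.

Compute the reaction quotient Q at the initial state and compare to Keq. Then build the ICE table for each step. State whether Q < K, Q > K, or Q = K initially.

Q₀ = 184 vs Keq = 2.0380e+05 ⇒ Q<K, forward
Step 1:
                    L           E           C           M
  I           0.03195       2.059     0.01281      0.2759
  C          -0.02489    -0.03733    -0.01244     0.03733
  E          0.007062       2.022  3.6595e-04      0.3132
  solve Keq expr → x = 0.01244; check Q = 2.0380e+05
Then remove 1.4310e-04 M of C.
Step 2:
                    L           E           C           M
  I          0.007062       2.022  2.2285e-04      0.3132
  C        2.3679e-04  3.5519e-04  1.1840e-04 -3.5519e-04
  E          0.007299       2.022  3.4125e-04      0.3129
  solve Keq expr → x = -1.1840e-04; check Q = 2.0380e+05
Then change container volume by factor 2 (V_new/V_old).
Step 3:
                    L           E           C           M
  I          0.003649       1.011  1.7062e-04      0.1564
  C          0.001167     0.00175  5.8326e-04    -0.00175
  E          0.004816       1.013  7.5388e-04      0.1547
  solve Keq expr → x = -5.8326e-04; check Q = 2.0380e+05

Q₀ = 184; Q < K (proceeds forward)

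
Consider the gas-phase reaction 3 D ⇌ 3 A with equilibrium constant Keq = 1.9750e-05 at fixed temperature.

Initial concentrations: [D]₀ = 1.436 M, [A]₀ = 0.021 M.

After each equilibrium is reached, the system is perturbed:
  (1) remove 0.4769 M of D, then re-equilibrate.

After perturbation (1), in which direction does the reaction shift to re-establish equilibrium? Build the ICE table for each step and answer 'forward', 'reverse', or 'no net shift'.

Direction: reverse

Q₀ = 3.1275e-06 vs Keq = 1.9750e-05 ⇒ Q<K, forward
Step 1:
                  D         A
  I           1.436     0.021
  C        -0.01735   0.01735
  E           1.419   0.03835
  solve Keq expr → x = 0.005782; check Q = 1.9750e-05
Then remove 0.4769 M of D.
Step 2:
                  D         A
  I          0.9418   0.03835
  C         0.01255  -0.01255
  E          0.9543    0.0258
  solve Keq expr → x = -0.004184; check Q = 1.9750e-05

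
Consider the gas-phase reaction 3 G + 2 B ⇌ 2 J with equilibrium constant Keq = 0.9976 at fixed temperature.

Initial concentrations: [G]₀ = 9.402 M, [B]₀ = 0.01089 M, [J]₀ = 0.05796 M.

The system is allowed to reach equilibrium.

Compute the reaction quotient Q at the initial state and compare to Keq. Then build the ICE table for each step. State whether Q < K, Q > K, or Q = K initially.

Q₀ = 0.03408 vs Keq = 0.9976 ⇒ Q<K, forward
Step 1:
                   G          B          J
  init         9.402    0.01089    0.05796
  Δ         -0.01286  -0.008575   0.008575
  eq           9.389   0.002315    0.06653
  solve Keq expr → x = 0.004287; check Q = 0.9976

Q₀ = 0.03408; Q < K (proceeds forward)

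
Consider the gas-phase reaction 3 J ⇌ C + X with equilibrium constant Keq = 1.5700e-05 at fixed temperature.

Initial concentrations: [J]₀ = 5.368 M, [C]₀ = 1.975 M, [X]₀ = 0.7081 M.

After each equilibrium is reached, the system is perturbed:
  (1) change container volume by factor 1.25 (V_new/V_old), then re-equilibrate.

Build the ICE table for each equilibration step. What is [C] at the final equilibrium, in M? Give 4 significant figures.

Q₀ = 0.009041 vs Keq = 1.5700e-05 ⇒ Q>K, reverse
Step 1:
                  J         C         X
  init        5.368     1.975    0.7081
  Δ           2.109   -0.7029   -0.7029
  eq          7.477     1.272  0.005159
  solve Keq expr → x = -0.7029; check Q = 1.5700e-05
Then change container volume by factor 1.25 (V_new/V_old).
Step 2:
                  J         C         X
  init        5.981     1.018  0.004127
  Δ        0.002456 -8.1867e-04 -8.1867e-04
  eq          5.984     1.017  0.003308
  solve Keq expr → x = -8.1867e-04; check Q = 1.5700e-05

[C]_eq = 1.017 M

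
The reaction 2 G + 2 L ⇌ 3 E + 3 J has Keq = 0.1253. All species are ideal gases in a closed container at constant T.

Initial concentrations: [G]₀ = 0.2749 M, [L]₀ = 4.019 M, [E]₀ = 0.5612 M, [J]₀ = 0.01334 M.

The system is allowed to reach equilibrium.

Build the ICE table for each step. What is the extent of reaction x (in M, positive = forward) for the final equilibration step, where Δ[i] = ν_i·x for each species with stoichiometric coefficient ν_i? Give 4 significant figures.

x = 0.09279 M

Q₀ = 3.4374e-07 vs Keq = 0.1253 ⇒ Q<K, forward
Step 1:
                  G         L         E         J
  init       0.2749     4.019    0.5612   0.01334
  Δ         -0.1856   -0.1856    0.2784    0.2784
  eq        0.08932     3.833    0.8396    0.2917
  solve Keq expr → x = 0.09279; check Q = 0.1253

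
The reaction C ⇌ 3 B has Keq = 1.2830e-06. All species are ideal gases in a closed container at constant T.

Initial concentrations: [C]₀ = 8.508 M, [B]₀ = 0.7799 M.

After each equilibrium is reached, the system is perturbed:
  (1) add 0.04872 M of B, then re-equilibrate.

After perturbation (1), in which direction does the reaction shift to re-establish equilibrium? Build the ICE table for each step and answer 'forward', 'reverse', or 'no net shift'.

Direction: reverse

Q₀ = 0.05576 vs Keq = 1.2830e-06 ⇒ Q>K, reverse
Step 1:
                    C           B
  Initial       8.508      0.7799
  Change       0.2525     -0.7575
  Equil          8.76      0.0224
  solve Keq expr → x = -0.2525; check Q = 1.2830e-06
Then add 0.04872 M of B.
Step 2:
                    C           B
  Initial        8.76     0.07112
  Change      0.01624    -0.04871
  Equil         8.777     0.02241
  solve Keq expr → x = -0.01624; check Q = 1.2830e-06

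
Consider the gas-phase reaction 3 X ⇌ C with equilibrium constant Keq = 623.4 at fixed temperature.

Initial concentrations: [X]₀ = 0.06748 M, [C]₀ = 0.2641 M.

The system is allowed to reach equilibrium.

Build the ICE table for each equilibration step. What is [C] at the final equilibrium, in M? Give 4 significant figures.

Q₀ = 859.5 vs Keq = 623.4 ⇒ Q>K, reverse
Step 1:
                   X          C
  init       0.06748     0.2641
  Δ          0.00739  -0.002463
  eq         0.07487     0.2616
  solve Keq expr → x = -0.002463; check Q = 623.4

[C]_eq = 0.2616 M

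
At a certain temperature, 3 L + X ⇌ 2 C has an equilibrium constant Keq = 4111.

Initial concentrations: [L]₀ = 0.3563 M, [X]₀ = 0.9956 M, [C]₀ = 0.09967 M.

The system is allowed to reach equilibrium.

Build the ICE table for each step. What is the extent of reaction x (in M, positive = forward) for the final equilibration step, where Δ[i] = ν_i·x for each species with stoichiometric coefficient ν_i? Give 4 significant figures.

Q₀ = 0.2206 vs Keq = 4111 ⇒ Q<K, forward
Step 1:
                   L          X          C
  init        0.3563     0.9956    0.09967
  Δ          -0.3261    -0.1087     0.2174
  eq         0.03021     0.8869     0.3171
  solve Keq expr → x = 0.1087; check Q = 4111

x = 0.1087 M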